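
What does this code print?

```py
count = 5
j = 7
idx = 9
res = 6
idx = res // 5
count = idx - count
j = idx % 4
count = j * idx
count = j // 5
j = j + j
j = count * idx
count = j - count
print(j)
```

idx = 6//5 = 1
count = 1-5 = -4
j = 1%4 = 1
count = 1*1 = 1
count = 1//5 = 0
j = 1+1 = 2
j = 0*1 = 0
count = 0-0 = 0

0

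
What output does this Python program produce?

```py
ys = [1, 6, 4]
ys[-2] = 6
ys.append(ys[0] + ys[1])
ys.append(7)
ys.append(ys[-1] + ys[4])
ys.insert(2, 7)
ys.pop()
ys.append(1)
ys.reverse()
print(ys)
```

ys[-2] = 6 → [1, 6, 4]
append ys[0]+ys[1] = 1+6 = 7 → [1, 6, 4, 7]
append 7 → [1, 6, 4, 7, 7]
append ys[-1]+ys[4] = 7+7 = 14 → [1, 6, 4, 7, 7, 14]
insert 7 at 2 → [1, 6, 7, 4, 7, 7, 14]
pop() removes 14 → [1, 6, 7, 4, 7, 7]
append 1 → [1, 6, 7, 4, 7, 7, 1]
reverse → [1, 7, 7, 4, 7, 6, 1]

[1, 7, 7, 4, 7, 6, 1]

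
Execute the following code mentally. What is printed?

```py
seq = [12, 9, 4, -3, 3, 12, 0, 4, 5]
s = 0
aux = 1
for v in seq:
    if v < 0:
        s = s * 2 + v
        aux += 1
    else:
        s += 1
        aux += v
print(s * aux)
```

408

v=12: not <0, s = 0+1 = 1; aux=13
v=9: not <0, s = 1+1 = 2; aux=22
v=4: not <0, s = 2+1 = 3; aux=26
v=-3: <0, s = 3*2+(-3) = 3; aux=27
v=3: not <0, s = 3+1 = 4; aux=30
v=12: not <0, s = 4+1 = 5; aux=42
v=0: not <0, s = 5+1 = 6; aux=42
v=4: not <0, s = 6+1 = 7; aux=46
v=5: not <0, s = 7+1 = 8; aux=51
s*aux = 8*51 = 408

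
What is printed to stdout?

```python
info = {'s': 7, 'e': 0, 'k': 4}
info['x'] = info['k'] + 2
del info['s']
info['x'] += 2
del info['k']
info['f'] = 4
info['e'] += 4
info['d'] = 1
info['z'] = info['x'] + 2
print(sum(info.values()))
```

27

info['x'] = info['k']+2 = 6 → {'s': 7, 'e': 0, 'k': 4, 'x': 6}
del 's' → {'e': 0, 'k': 4, 'x': 6}
info['x'] = 6+2 = 8 → {'e': 0, 'k': 4, 'x': 8}
del 'k' → {'e': 0, 'x': 8}
info['f'] = 4 → {'e': 0, 'x': 8, 'f': 4}
info['e'] = 0+4 = 4 → {'e': 4, 'x': 8, 'f': 4}
info['d'] = 1 → {'e': 4, 'x': 8, 'f': 4, 'd': 1}
info['z'] = info['x']+2 = 10 → {'e': 4, 'x': 8, 'f': 4, 'd': 1, 'z': 10}
sum of values = 27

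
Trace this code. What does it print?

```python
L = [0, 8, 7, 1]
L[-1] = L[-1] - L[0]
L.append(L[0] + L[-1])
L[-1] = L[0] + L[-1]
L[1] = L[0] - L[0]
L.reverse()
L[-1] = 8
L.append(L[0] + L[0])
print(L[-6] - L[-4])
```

L[-1] = L[-1]-L[0] = 1-0 = 1 → [0, 8, 7, 1]
append L[0]+L[-1] = 0+1 = 1 → [0, 8, 7, 1, 1]
L[-1] = L[0]+L[-1] = 0+1 = 1 → [0, 8, 7, 1, 1]
L[1] = L[0]-L[0] = 0-0 = 0 → [0, 0, 7, 1, 1]
reverse → [1, 1, 7, 0, 0]
L[-1] = 8 → [1, 1, 7, 0, 8]
append L[0]+L[0] = 1+1 = 2 → [1, 1, 7, 0, 8, 2]
L[-6]-L[-4] = 1-7 = -6

-6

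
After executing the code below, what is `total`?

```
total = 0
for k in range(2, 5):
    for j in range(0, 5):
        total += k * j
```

90

k=2,j=0: total = 0+0 = 0
k=2,j=1: total = 0+2 = 2
k=2,j=2: total = 2+4 = 6
k=2,j=3: total = 6+6 = 12
k=2,j=4: total = 12+8 = 20
k=3,j=0: total = 20+0 = 20
k=3,j=1: total = 20+3 = 23
k=3,j=2: total = 23+6 = 29
k=3,j=3: total = 29+9 = 38
k=3,j=4: total = 38+12 = 50
k=4,j=0: total = 50+0 = 50
k=4,j=1: total = 50+4 = 54
k=4,j=2: total = 54+8 = 62
k=4,j=3: total = 62+12 = 74
k=4,j=4: total = 74+16 = 90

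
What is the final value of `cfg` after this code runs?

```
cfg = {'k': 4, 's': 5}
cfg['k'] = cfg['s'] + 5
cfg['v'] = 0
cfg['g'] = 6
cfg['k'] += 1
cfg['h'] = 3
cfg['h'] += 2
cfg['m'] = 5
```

cfg['k'] = cfg['s']+5 = 10 → {'k': 10, 's': 5}
cfg['v'] = 0 → {'k': 10, 's': 5, 'v': 0}
cfg['g'] = 6 → {'k': 10, 's': 5, 'v': 0, 'g': 6}
cfg['k'] = 10+1 = 11 → {'k': 11, 's': 5, 'v': 0, 'g': 6}
cfg['h'] = 3 → {'k': 11, 's': 5, 'v': 0, 'g': 6, 'h': 3}
cfg['h'] = 3+2 = 5 → {'k': 11, 's': 5, 'v': 0, 'g': 6, 'h': 5}
cfg['m'] = 5 → {'k': 11, 's': 5, 'v': 0, 'g': 6, 'h': 5, 'm': 5}

{'k': 11, 's': 5, 'v': 0, 'g': 6, 'h': 5, 'm': 5}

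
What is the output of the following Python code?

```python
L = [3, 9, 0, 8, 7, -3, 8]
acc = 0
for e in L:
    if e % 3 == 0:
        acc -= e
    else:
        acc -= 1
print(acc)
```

-12

e=3: %3==0, acc = 0-3 = -3
e=9: %3==0, acc = (-3)-9 = -12
e=0: %3==0, acc = (-12)-0 = -12
e=8: not %3==0, acc = (-12)-1 = -13
e=7: not %3==0, acc = (-13)-1 = -14
e=-3: %3==0, acc = (-14)-(-3) = -11
e=8: not %3==0, acc = (-11)-1 = -12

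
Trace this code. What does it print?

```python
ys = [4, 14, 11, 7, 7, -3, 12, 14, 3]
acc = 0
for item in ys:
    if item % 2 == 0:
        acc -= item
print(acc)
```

-44

item=4: even, acc = 0-4 = -4
item=14: even, acc = (-4)-14 = -18
item=11: not even
item=7: not even
item=7: not even
item=-3: not even
item=12: even, acc = (-18)-12 = -30
item=14: even, acc = (-30)-14 = -44
item=3: not even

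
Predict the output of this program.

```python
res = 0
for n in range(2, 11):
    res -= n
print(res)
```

n=2: res = 0-2 = -2
n=3: res = (-2)-3 = -5
n=4: res = (-5)-4 = -9
n=5: res = (-9)-5 = -14
n=6: res = (-14)-6 = -20
n=7: res = (-20)-7 = -27
n=8: res = (-27)-8 = -35
n=9: res = (-35)-9 = -44
n=10: res = (-44)-10 = -54

-54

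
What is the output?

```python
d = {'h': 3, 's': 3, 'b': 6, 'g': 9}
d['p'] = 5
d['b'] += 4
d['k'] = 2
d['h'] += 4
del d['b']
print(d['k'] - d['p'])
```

d['p'] = 5 → {'h': 3, 's': 3, 'b': 6, 'g': 9, 'p': 5}
d['b'] = 6+4 = 10 → {'h': 3, 's': 3, 'b': 10, 'g': 9, 'p': 5}
d['k'] = 2 → {'h': 3, 's': 3, 'b': 10, 'g': 9, 'p': 5, 'k': 2}
d['h'] = 3+4 = 7 → {'h': 7, 's': 3, 'b': 10, 'g': 9, 'p': 5, 'k': 2}
del 'b' → {'h': 7, 's': 3, 'g': 9, 'p': 5, 'k': 2}
d['k']-d['p'] = 2-5 = -3

-3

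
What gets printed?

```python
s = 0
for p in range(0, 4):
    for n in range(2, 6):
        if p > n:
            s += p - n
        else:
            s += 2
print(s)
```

31

p=0,n=2: not 0>2, s = 0+2 = 2
p=0,n=3: not 0>3, s = 2+2 = 4
p=0,n=4: not 0>4, s = 4+2 = 6
p=0,n=5: not 0>5, s = 6+2 = 8
p=1,n=2: not 1>2, s = 8+2 = 10
p=1,n=3: not 1>3, s = 10+2 = 12
p=1,n=4: not 1>4, s = 12+2 = 14
p=1,n=5: not 1>5, s = 14+2 = 16
p=2,n=2: not 2>2, s = 16+2 = 18
p=2,n=3: not 2>3, s = 18+2 = 20
p=2,n=4: not 2>4, s = 20+2 = 22
p=2,n=5: not 2>5, s = 22+2 = 24
p=3,n=2: 3>2, s = 24+1 = 25
p=3,n=3: not 3>3, s = 25+2 = 27
p=3,n=4: not 3>4, s = 27+2 = 29
p=3,n=5: not 3>5, s = 29+2 = 31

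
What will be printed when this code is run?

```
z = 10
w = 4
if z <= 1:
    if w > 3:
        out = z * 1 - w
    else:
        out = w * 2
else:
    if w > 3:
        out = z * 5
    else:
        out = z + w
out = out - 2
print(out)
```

48

z=10, w=4
z <= 1 is False; w > 3 is True
→ out = z * 5 = 50
out = 50-2 = 48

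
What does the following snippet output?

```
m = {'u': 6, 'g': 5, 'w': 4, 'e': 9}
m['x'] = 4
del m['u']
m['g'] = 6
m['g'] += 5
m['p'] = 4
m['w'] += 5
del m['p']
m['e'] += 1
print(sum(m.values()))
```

m['x'] = 4 → {'u': 6, 'g': 5, 'w': 4, 'e': 9, 'x': 4}
del 'u' → {'g': 5, 'w': 4, 'e': 9, 'x': 4}
m['g'] = 6 → {'g': 6, 'w': 4, 'e': 9, 'x': 4}
m['g'] = 6+5 = 11 → {'g': 11, 'w': 4, 'e': 9, 'x': 4}
m['p'] = 4 → {'g': 11, 'w': 4, 'e': 9, 'x': 4, 'p': 4}
m['w'] = 4+5 = 9 → {'g': 11, 'w': 9, 'e': 9, 'x': 4, 'p': 4}
del 'p' → {'g': 11, 'w': 9, 'e': 9, 'x': 4}
m['e'] = 9+1 = 10 → {'g': 11, 'w': 9, 'e': 10, 'x': 4}
sum of values = 34

34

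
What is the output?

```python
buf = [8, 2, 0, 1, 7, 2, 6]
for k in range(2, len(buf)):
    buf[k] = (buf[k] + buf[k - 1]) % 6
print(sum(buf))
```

k=2: buf[2] = (0+2)%6 = 2 → [8, 2, 2, 1, 7, 2, 6]
k=3: buf[3] = (1+2)%6 = 3 → [8, 2, 2, 3, 7, 2, 6]
k=4: buf[4] = (7+3)%6 = 4 → [8, 2, 2, 3, 4, 2, 6]
k=5: buf[5] = (2+4)%6 = 0 → [8, 2, 2, 3, 4, 0, 6]
k=6: buf[6] = (6+0)%6 = 0 → [8, 2, 2, 3, 4, 0, 0]
sum = 19

19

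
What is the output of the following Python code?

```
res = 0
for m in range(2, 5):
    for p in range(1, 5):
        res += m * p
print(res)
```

90

m=2,p=1: res = 0+2 = 2
m=2,p=2: res = 2+4 = 6
m=2,p=3: res = 6+6 = 12
m=2,p=4: res = 12+8 = 20
m=3,p=1: res = 20+3 = 23
m=3,p=2: res = 23+6 = 29
m=3,p=3: res = 29+9 = 38
m=3,p=4: res = 38+12 = 50
m=4,p=1: res = 50+4 = 54
m=4,p=2: res = 54+8 = 62
m=4,p=3: res = 62+12 = 74
m=4,p=4: res = 74+16 = 90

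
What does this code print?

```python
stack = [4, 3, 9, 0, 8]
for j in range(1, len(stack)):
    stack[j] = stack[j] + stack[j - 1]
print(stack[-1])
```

24

j=1: stack[1] = 3+4 = 7 → [4, 7, 9, 0, 8]
j=2: stack[2] = 9+7 = 16 → [4, 7, 16, 0, 8]
j=3: stack[3] = 0+16 = 16 → [4, 7, 16, 16, 8]
j=4: stack[4] = 8+16 = 24 → [4, 7, 16, 16, 24]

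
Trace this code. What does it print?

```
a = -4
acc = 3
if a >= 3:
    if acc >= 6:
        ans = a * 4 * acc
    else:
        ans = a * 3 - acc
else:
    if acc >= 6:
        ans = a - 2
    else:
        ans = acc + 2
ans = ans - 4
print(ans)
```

a=-4, acc=3
a >= 3 is False; acc >= 6 is False
→ ans = acc + 2 = 5
ans = 5-4 = 1

1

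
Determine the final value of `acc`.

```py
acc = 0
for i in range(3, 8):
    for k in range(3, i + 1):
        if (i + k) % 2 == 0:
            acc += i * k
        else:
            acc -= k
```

i=3,k=3: even sum, acc = 0+9 = 9
i=4,k=3: odd sum, acc = 9-3 = 6
i=4,k=4: even sum, acc = 6+16 = 22
i=5,k=3: even sum, acc = 22+15 = 37
i=5,k=4: odd sum, acc = 37-4 = 33
i=5,k=5: even sum, acc = 33+25 = 58
i=6,k=3: odd sum, acc = 58-3 = 55
i=6,k=4: even sum, acc = 55+24 = 79
i=6,k=5: odd sum, acc = 79-5 = 74
i=6,k=6: even sum, acc = 74+36 = 110
i=7,k=3: even sum, acc = 110+21 = 131
i=7,k=4: odd sum, acc = 131-4 = 127
i=7,k=5: even sum, acc = 127+35 = 162
i=7,k=6: odd sum, acc = 162-6 = 156
i=7,k=7: even sum, acc = 156+49 = 205

205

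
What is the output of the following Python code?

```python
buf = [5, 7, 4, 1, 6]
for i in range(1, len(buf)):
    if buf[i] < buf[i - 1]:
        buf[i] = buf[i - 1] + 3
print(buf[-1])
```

i=1: 7>=5, unchanged → [5, 7, 4, 1, 6]
i=2: 4<7, buf[2] = 7+3 = 10 → [5, 7, 10, 1, 6]
i=3: 1<10, buf[3] = 10+3 = 13 → [5, 7, 10, 13, 6]
i=4: 6<13, buf[4] = 13+3 = 16 → [5, 7, 10, 13, 16]

16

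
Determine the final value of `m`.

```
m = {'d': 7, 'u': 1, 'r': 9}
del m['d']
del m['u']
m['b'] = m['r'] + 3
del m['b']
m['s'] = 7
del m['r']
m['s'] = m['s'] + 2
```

{'s': 9}

del 'd' → {'u': 1, 'r': 9}
del 'u' → {'r': 9}
m['b'] = m['r']+3 = 12 → {'r': 9, 'b': 12}
del 'b' → {'r': 9}
m['s'] = 7 → {'r': 9, 's': 7}
del 'r' → {'s': 7}
m['s'] = m['s']+2 = 9 → {'s': 9}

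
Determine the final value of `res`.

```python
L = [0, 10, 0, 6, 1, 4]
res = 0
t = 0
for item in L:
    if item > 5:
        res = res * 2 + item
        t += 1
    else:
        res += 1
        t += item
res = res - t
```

item=0: not >5, res = 0+1 = 1; t=0
item=10: >5, res = 1*2+10 = 12; t=1
item=0: not >5, res = 12+1 = 13; t=1
item=6: >5, res = 13*2+6 = 32; t=2
item=1: not >5, res = 32+1 = 33; t=3
item=4: not >5, res = 33+1 = 34; t=7
res-t = 34-7 = 27

27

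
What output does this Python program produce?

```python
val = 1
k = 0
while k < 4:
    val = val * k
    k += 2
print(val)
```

k=0: val = 1*0 = 0
k=2: val = 0*2 = 0

0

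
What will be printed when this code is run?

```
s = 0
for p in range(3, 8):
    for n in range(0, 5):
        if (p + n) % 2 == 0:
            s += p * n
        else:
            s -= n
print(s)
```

94

p=3,n=0: odd sum, s = 0-0 = 0
p=3,n=1: even sum, s = 0+3 = 3
p=3,n=2: odd sum, s = 3-2 = 1
p=3,n=3: even sum, s = 1+9 = 10
p=3,n=4: odd sum, s = 10-4 = 6
p=4,n=0: even sum, s = 6+0 = 6
p=4,n=1: odd sum, s = 6-1 = 5
p=4,n=2: even sum, s = 5+8 = 13
p=4,n=3: odd sum, s = 13-3 = 10
p=4,n=4: even sum, s = 10+16 = 26
p=5,n=0: odd sum, s = 26-0 = 26
p=5,n=1: even sum, s = 26+5 = 31
p=5,n=2: odd sum, s = 31-2 = 29
p=5,n=3: even sum, s = 29+15 = 44
p=5,n=4: odd sum, s = 44-4 = 40
p=6,n=0: even sum, s = 40+0 = 40
p=6,n=1: odd sum, s = 40-1 = 39
p=6,n=2: even sum, s = 39+12 = 51
p=6,n=3: odd sum, s = 51-3 = 48
p=6,n=4: even sum, s = 48+24 = 72
p=7,n=0: odd sum, s = 72-0 = 72
p=7,n=1: even sum, s = 72+7 = 79
p=7,n=2: odd sum, s = 79-2 = 77
p=7,n=3: even sum, s = 77+21 = 98
p=7,n=4: odd sum, s = 98-4 = 94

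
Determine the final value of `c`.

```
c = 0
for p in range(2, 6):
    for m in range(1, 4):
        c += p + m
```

p=2,m=1: c = 0+3 = 3
p=2,m=2: c = 3+4 = 7
p=2,m=3: c = 7+5 = 12
p=3,m=1: c = 12+4 = 16
p=3,m=2: c = 16+5 = 21
p=3,m=3: c = 21+6 = 27
p=4,m=1: c = 27+5 = 32
p=4,m=2: c = 32+6 = 38
p=4,m=3: c = 38+7 = 45
p=5,m=1: c = 45+6 = 51
p=5,m=2: c = 51+7 = 58
p=5,m=3: c = 58+8 = 66

66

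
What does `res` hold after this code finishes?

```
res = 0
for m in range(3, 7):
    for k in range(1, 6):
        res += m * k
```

m=3,k=1: res = 0+3 = 3
m=3,k=2: res = 3+6 = 9
m=3,k=3: res = 9+9 = 18
m=3,k=4: res = 18+12 = 30
m=3,k=5: res = 30+15 = 45
m=4,k=1: res = 45+4 = 49
m=4,k=2: res = 49+8 = 57
m=4,k=3: res = 57+12 = 69
m=4,k=4: res = 69+16 = 85
m=4,k=5: res = 85+20 = 105
m=5,k=1: res = 105+5 = 110
m=5,k=2: res = 110+10 = 120
m=5,k=3: res = 120+15 = 135
m=5,k=4: res = 135+20 = 155
m=5,k=5: res = 155+25 = 180
m=6,k=1: res = 180+6 = 186
m=6,k=2: res = 186+12 = 198
m=6,k=3: res = 198+18 = 216
m=6,k=4: res = 216+24 = 240
m=6,k=5: res = 240+30 = 270

270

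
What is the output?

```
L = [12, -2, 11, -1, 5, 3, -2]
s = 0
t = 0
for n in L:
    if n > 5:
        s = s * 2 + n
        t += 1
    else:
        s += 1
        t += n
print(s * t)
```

205

n=12: >5, s = 0*2+12 = 12; t=1
n=-2: not >5, s = 12+1 = 13; t=-1
n=11: >5, s = 13*2+11 = 37; t=0
n=-1: not >5, s = 37+1 = 38; t=-1
n=5: not >5, s = 38+1 = 39; t=4
n=3: not >5, s = 39+1 = 40; t=7
n=-2: not >5, s = 40+1 = 41; t=5
s*t = 41*5 = 205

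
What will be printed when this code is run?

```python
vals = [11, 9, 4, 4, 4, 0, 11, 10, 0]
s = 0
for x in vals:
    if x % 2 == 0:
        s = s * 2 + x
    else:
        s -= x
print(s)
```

-1080

x=11: not even, s = 0-11 = -11
x=9: not even, s = (-11)-9 = -20
x=4: even, s = (-20)*2+4 = -36
x=4: even, s = (-36)*2+4 = -68
x=4: even, s = (-68)*2+4 = -132
x=0: even, s = (-132)*2+0 = -264
x=11: not even, s = (-264)-11 = -275
x=10: even, s = (-275)*2+10 = -540
x=0: even, s = (-540)*2+0 = -1080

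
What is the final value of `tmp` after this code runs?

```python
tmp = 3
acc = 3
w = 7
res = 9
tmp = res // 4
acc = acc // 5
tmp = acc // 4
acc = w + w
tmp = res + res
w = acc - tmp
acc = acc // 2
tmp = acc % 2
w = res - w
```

tmp = 9//4 = 2
acc = 3//5 = 0
tmp = 0//4 = 0
acc = 7+7 = 14
tmp = 9+9 = 18
w = 14-18 = -4
acc = 14//2 = 7
tmp = 7%2 = 1
w = 9-(-4) = 13

1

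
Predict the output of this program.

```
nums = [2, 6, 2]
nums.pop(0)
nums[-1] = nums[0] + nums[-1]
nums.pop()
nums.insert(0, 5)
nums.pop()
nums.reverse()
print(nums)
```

pop(0) removes 2 → [6, 2]
nums[-1] = nums[0]+nums[-1] = 6+2 = 8 → [6, 8]
pop() removes 8 → [6]
insert 5 at 0 → [5, 6]
pop() removes 6 → [5]
reverse → [5]

[5]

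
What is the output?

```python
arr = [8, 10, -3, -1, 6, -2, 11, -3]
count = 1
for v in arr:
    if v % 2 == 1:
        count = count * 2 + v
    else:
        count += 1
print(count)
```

47

v=8: not odd, count = 1+1 = 2
v=10: not odd, count = 2+1 = 3
v=-3: odd, count = 3*2+(-3) = 3
v=-1: odd, count = 3*2+(-1) = 5
v=6: not odd, count = 5+1 = 6
v=-2: not odd, count = 6+1 = 7
v=11: odd, count = 7*2+11 = 25
v=-3: odd, count = 25*2+(-3) = 47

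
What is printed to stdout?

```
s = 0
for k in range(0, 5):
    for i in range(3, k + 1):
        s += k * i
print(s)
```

37

k=3,i=3: s = 0+9 = 9
k=4,i=3: s = 9+12 = 21
k=4,i=4: s = 21+16 = 37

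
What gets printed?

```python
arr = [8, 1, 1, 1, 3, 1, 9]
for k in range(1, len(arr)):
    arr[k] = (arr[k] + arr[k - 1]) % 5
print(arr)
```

[8, 4, 0, 1, 4, 0, 4]

k=1: arr[1] = (1+8)%5 = 4 → [8, 4, 1, 1, 3, 1, 9]
k=2: arr[2] = (1+4)%5 = 0 → [8, 4, 0, 1, 3, 1, 9]
k=3: arr[3] = (1+0)%5 = 1 → [8, 4, 0, 1, 3, 1, 9]
k=4: arr[4] = (3+1)%5 = 4 → [8, 4, 0, 1, 4, 1, 9]
k=5: arr[5] = (1+4)%5 = 0 → [8, 4, 0, 1, 4, 0, 9]
k=6: arr[6] = (9+0)%5 = 4 → [8, 4, 0, 1, 4, 0, 4]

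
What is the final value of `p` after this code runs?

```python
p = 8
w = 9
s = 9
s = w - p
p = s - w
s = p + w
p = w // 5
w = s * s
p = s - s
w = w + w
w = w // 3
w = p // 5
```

0

s = 9-8 = 1
p = 1-9 = -8
s = (-8)+9 = 1
p = 9//5 = 1
w = 1*1 = 1
p = 1-1 = 0
w = 1+1 = 2
w = 2//3 = 0
w = 0//5 = 0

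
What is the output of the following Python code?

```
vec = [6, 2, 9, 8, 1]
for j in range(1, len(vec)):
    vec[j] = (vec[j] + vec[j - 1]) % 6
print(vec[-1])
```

j=1: vec[1] = (2+6)%6 = 2 → [6, 2, 9, 8, 1]
j=2: vec[2] = (9+2)%6 = 5 → [6, 2, 5, 8, 1]
j=3: vec[3] = (8+5)%6 = 1 → [6, 2, 5, 1, 1]
j=4: vec[4] = (1+1)%6 = 2 → [6, 2, 5, 1, 2]

2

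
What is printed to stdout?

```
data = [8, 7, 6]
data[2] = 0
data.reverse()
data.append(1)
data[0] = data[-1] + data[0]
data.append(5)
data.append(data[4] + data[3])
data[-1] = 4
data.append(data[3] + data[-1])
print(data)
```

data[2] = 0 → [8, 7, 0]
reverse → [0, 7, 8]
append 1 → [0, 7, 8, 1]
data[0] = data[-1]+data[0] = 1+0 = 1 → [1, 7, 8, 1]
append 5 → [1, 7, 8, 1, 5]
append data[4]+data[3] = 5+1 = 6 → [1, 7, 8, 1, 5, 6]
data[-1] = 4 → [1, 7, 8, 1, 5, 4]
append data[3]+data[-1] = 1+4 = 5 → [1, 7, 8, 1, 5, 4, 5]

[1, 7, 8, 1, 5, 4, 5]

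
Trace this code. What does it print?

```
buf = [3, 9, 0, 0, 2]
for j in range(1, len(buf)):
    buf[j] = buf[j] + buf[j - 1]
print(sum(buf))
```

53

j=1: buf[1] = 9+3 = 12 → [3, 12, 0, 0, 2]
j=2: buf[2] = 0+12 = 12 → [3, 12, 12, 0, 2]
j=3: buf[3] = 0+12 = 12 → [3, 12, 12, 12, 2]
j=4: buf[4] = 2+12 = 14 → [3, 12, 12, 12, 14]
sum = 53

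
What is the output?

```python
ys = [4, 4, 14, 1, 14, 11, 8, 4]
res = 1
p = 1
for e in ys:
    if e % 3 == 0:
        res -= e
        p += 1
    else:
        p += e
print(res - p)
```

-60

e=4: not %3==0; p=5
e=4: not %3==0; p=9
e=14: not %3==0; p=23
e=1: not %3==0; p=24
e=14: not %3==0; p=38
e=11: not %3==0; p=49
e=8: not %3==0; p=57
e=4: not %3==0; p=61
res-p = 1-61 = -60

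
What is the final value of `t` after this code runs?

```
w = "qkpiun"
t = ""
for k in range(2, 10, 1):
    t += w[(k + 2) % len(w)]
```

k=2: add w[4]='u' → 'u'
k=3: add w[5]='n' → 'un'
k=4: add w[0]='q' → 'unq'
k=5: add w[1]='k' → 'unqk'
k=6: add w[2]='p' → 'unqkp'
k=7: add w[3]='i' → 'unqkpi'
k=8: add w[4]='u' → 'unqkpiu'
k=9: add w[5]='n' → 'unqkpiun'

'unqkpiun'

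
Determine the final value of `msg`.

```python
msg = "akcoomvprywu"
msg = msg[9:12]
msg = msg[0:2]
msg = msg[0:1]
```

slice [9:12] → 'ywu'
slice [0:2] → 'yw'
slice [0:1] → 'y'

'y'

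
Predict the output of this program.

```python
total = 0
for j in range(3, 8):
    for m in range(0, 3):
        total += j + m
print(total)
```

j=3,m=0: total = 0+3 = 3
j=3,m=1: total = 3+4 = 7
j=3,m=2: total = 7+5 = 12
j=4,m=0: total = 12+4 = 16
j=4,m=1: total = 16+5 = 21
j=4,m=2: total = 21+6 = 27
j=5,m=0: total = 27+5 = 32
j=5,m=1: total = 32+6 = 38
j=5,m=2: total = 38+7 = 45
j=6,m=0: total = 45+6 = 51
j=6,m=1: total = 51+7 = 58
j=6,m=2: total = 58+8 = 66
j=7,m=0: total = 66+7 = 73
j=7,m=1: total = 73+8 = 81
j=7,m=2: total = 81+9 = 90

90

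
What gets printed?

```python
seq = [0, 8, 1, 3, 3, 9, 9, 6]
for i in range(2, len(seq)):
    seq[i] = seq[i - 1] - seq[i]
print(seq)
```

[0, 8, 7, 4, 1, -8, -17, -23]

i=2: seq[2] = 8-1 = 7 → [0, 8, 7, 3, 3, 9, 9, 6]
i=3: seq[3] = 7-3 = 4 → [0, 8, 7, 4, 3, 9, 9, 6]
i=4: seq[4] = 4-3 = 1 → [0, 8, 7, 4, 1, 9, 9, 6]
i=5: seq[5] = 1-9 = -8 → [0, 8, 7, 4, 1, -8, 9, 6]
i=6: seq[6] = (-8)-9 = -17 → [0, 8, 7, 4, 1, -8, -17, 6]
i=7: seq[7] = (-17)-6 = -23 → [0, 8, 7, 4, 1, -8, -17, -23]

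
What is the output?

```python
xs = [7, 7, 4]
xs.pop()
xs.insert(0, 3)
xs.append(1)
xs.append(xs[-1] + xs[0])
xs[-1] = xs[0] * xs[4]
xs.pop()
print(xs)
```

pop() removes 4 → [7, 7]
insert 3 at 0 → [3, 7, 7]
append 1 → [3, 7, 7, 1]
append xs[-1]+xs[0] = 1+3 = 4 → [3, 7, 7, 1, 4]
xs[-1] = xs[0]*xs[4] = 3*4 = 12 → [3, 7, 7, 1, 12]
pop() removes 12 → [3, 7, 7, 1]

[3, 7, 7, 1]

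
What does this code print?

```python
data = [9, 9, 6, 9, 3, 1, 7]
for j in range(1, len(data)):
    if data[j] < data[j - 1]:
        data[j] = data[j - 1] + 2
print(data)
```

j=1: 9>=9, unchanged → [9, 9, 6, 9, 3, 1, 7]
j=2: 6<9, data[2] = 9+2 = 11 → [9, 9, 11, 9, 3, 1, 7]
j=3: 9<11, data[3] = 11+2 = 13 → [9, 9, 11, 13, 3, 1, 7]
j=4: 3<13, data[4] = 13+2 = 15 → [9, 9, 11, 13, 15, 1, 7]
j=5: 1<15, data[5] = 15+2 = 17 → [9, 9, 11, 13, 15, 17, 7]
j=6: 7<17, data[6] = 17+2 = 19 → [9, 9, 11, 13, 15, 17, 19]

[9, 9, 11, 13, 15, 17, 19]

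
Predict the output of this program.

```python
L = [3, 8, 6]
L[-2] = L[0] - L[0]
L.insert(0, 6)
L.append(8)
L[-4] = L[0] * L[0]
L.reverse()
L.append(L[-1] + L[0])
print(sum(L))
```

70

L[-2] = L[0]-L[0] = 3-3 = 0 → [3, 0, 6]
insert 6 at 0 → [6, 3, 0, 6]
append 8 → [6, 3, 0, 6, 8]
L[-4] = L[0]*L[0] = 6*6 = 36 → [6, 36, 0, 6, 8]
reverse → [8, 6, 0, 36, 6]
append L[-1]+L[0] = 6+8 = 14 → [8, 6, 0, 36, 6, 14]
sum = 70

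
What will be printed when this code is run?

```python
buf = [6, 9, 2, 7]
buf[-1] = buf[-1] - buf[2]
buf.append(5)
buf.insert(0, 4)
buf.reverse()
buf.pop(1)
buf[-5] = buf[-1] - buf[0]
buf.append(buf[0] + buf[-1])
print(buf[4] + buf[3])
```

buf[-1] = buf[-1]-buf[2] = 7-2 = 5 → [6, 9, 2, 5]
append 5 → [6, 9, 2, 5, 5]
insert 4 at 0 → [4, 6, 9, 2, 5, 5]
reverse → [5, 5, 2, 9, 6, 4]
pop(1) removes 5 → [5, 2, 9, 6, 4]
buf[-5] = buf[-1]-buf[0] = 4-5 = -1 → [-1, 2, 9, 6, 4]
append buf[0]+buf[-1] = (-1)+4 = 3 → [-1, 2, 9, 6, 4, 3]
buf[4]+buf[3] = 4+6 = 10

10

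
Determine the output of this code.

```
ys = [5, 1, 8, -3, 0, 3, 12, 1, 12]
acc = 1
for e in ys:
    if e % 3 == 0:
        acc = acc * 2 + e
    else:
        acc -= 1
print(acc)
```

e=5: not %3==0, acc = 1-1 = 0
e=1: not %3==0, acc = 0-1 = -1
e=8: not %3==0, acc = (-1)-1 = -2
e=-3: %3==0, acc = (-2)*2+(-3) = -7
e=0: %3==0, acc = (-7)*2+0 = -14
e=3: %3==0, acc = (-14)*2+3 = -25
e=12: %3==0, acc = (-25)*2+12 = -38
e=1: not %3==0, acc = (-38)-1 = -39
e=12: %3==0, acc = (-39)*2+12 = -66

-66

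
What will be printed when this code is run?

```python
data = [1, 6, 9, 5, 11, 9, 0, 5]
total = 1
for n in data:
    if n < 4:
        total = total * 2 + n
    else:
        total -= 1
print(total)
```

n=1: <4, total = 1*2+1 = 3
n=6: not <4, total = 3-1 = 2
n=9: not <4, total = 2-1 = 1
n=5: not <4, total = 1-1 = 0
n=11: not <4, total = 0-1 = -1
n=9: not <4, total = (-1)-1 = -2
n=0: <4, total = (-2)*2+0 = -4
n=5: not <4, total = (-4)-1 = -5

-5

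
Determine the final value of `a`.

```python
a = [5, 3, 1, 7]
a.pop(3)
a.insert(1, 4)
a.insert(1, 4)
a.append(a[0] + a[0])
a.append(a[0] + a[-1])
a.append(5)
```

[5, 4, 4, 3, 1, 10, 15, 5]

pop(3) removes 7 → [5, 3, 1]
insert 4 at 1 → [5, 4, 3, 1]
insert 4 at 1 → [5, 4, 4, 3, 1]
append a[0]+a[0] = 5+5 = 10 → [5, 4, 4, 3, 1, 10]
append a[0]+a[-1] = 5+10 = 15 → [5, 4, 4, 3, 1, 10, 15]
append 5 → [5, 4, 4, 3, 1, 10, 15, 5]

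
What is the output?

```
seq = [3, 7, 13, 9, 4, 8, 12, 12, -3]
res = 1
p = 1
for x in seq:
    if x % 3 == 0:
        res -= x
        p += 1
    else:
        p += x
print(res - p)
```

-70

x=3: %3==0, res = 1-3 = -2; p=2
x=7: not %3==0; p=9
x=13: not %3==0; p=22
x=9: %3==0, res = (-2)-9 = -11; p=23
x=4: not %3==0; p=27
x=8: not %3==0; p=35
x=12: %3==0, res = (-11)-12 = -23; p=36
x=12: %3==0, res = (-23)-12 = -35; p=37
x=-3: %3==0, res = (-35)-(-3) = -32; p=38
res-p = (-32)-38 = -70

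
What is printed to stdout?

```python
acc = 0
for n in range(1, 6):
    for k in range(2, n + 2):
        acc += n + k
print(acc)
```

105

n=1,k=2: acc = 0+3 = 3
n=2,k=2: acc = 3+4 = 7
n=2,k=3: acc = 7+5 = 12
n=3,k=2: acc = 12+5 = 17
n=3,k=3: acc = 17+6 = 23
n=3,k=4: acc = 23+7 = 30
n=4,k=2: acc = 30+6 = 36
n=4,k=3: acc = 36+7 = 43
n=4,k=4: acc = 43+8 = 51
n=4,k=5: acc = 51+9 = 60
n=5,k=2: acc = 60+7 = 67
n=5,k=3: acc = 67+8 = 75
n=5,k=4: acc = 75+9 = 84
n=5,k=5: acc = 84+10 = 94
n=5,k=6: acc = 94+11 = 105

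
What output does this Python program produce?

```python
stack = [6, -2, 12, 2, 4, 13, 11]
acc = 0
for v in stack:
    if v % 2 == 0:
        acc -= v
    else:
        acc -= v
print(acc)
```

v=6: even, acc = 0-6 = -6
v=-2: even, acc = (-6)-(-2) = -4
v=12: even, acc = (-4)-12 = -16
v=2: even, acc = (-16)-2 = -18
v=4: even, acc = (-18)-4 = -22
v=13: not even, acc = (-22)-13 = -35
v=11: not even, acc = (-35)-11 = -46

-46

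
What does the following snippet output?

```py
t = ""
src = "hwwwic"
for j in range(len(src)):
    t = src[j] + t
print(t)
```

ciwwwh

j=0: prepend 'h' → 'h'
j=1: prepend 'w' → 'wh'
j=2: prepend 'w' → 'wwh'
j=3: prepend 'w' → 'wwwh'
j=4: prepend 'i' → 'iwwwh'
j=5: prepend 'c' → 'ciwwwh'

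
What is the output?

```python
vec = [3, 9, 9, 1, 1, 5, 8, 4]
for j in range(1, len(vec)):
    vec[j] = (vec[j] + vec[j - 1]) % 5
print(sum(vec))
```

15

j=1: vec[1] = (9+3)%5 = 2 → [3, 2, 9, 1, 1, 5, 8, 4]
j=2: vec[2] = (9+2)%5 = 1 → [3, 2, 1, 1, 1, 5, 8, 4]
j=3: vec[3] = (1+1)%5 = 2 → [3, 2, 1, 2, 1, 5, 8, 4]
j=4: vec[4] = (1+2)%5 = 3 → [3, 2, 1, 2, 3, 5, 8, 4]
j=5: vec[5] = (5+3)%5 = 3 → [3, 2, 1, 2, 3, 3, 8, 4]
j=6: vec[6] = (8+3)%5 = 1 → [3, 2, 1, 2, 3, 3, 1, 4]
j=7: vec[7] = (4+1)%5 = 0 → [3, 2, 1, 2, 3, 3, 1, 0]
sum = 15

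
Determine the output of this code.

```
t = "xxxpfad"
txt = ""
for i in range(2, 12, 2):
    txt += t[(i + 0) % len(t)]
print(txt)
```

xfdxp

i=2: add t[2]='x' → 'x'
i=4: add t[4]='f' → 'xf'
i=6: add t[6]='d' → 'xfd'
i=8: add t[1]='x' → 'xfdx'
i=10: add t[3]='p' → 'xfdxp'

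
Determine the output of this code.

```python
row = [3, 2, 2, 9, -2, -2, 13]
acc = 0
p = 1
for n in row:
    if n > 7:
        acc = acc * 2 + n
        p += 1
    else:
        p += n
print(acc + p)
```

37

n=3: not >7; p=4
n=2: not >7; p=6
n=2: not >7; p=8
n=9: >7, acc = 0*2+9 = 9; p=9
n=-2: not >7; p=7
n=-2: not >7; p=5
n=13: >7, acc = 9*2+13 = 31; p=6
acc+p = 31+6 = 37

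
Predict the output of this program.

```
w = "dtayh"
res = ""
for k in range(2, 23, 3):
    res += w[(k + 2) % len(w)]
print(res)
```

hadytha

k=2: add w[4]='h' → 'h'
k=5: add w[2]='a' → 'ha'
k=8: add w[0]='d' → 'had'
k=11: add w[3]='y' → 'hady'
k=14: add w[1]='t' → 'hadyt'
k=17: add w[4]='h' → 'hadyth'
k=20: add w[2]='a' → 'hadytha'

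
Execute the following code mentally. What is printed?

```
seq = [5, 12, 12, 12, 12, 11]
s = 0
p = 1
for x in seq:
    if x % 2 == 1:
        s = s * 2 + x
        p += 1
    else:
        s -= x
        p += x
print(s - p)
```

-126

x=5: odd, s = 0*2+5 = 5; p=2
x=12: not odd, s = 5-12 = -7; p=14
x=12: not odd, s = (-7)-12 = -19; p=26
x=12: not odd, s = (-19)-12 = -31; p=38
x=12: not odd, s = (-31)-12 = -43; p=50
x=11: odd, s = (-43)*2+11 = -75; p=51
s-p = (-75)-51 = -126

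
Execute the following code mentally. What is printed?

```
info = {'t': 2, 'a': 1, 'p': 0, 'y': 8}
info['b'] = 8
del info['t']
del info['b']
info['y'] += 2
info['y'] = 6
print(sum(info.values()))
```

info['b'] = 8 → {'t': 2, 'a': 1, 'p': 0, 'y': 8, 'b': 8}
del 't' → {'a': 1, 'p': 0, 'y': 8, 'b': 8}
del 'b' → {'a': 1, 'p': 0, 'y': 8}
info['y'] = 8+2 = 10 → {'a': 1, 'p': 0, 'y': 10}
info['y'] = 6 → {'a': 1, 'p': 0, 'y': 6}
sum of values = 7

7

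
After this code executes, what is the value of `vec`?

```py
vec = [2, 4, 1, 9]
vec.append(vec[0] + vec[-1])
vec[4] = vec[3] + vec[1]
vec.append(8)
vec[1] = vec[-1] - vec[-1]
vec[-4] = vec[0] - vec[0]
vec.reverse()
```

[8, 13, 9, 0, 0, 2]

append vec[0]+vec[-1] = 2+9 = 11 → [2, 4, 1, 9, 11]
vec[4] = vec[3]+vec[1] = 9+4 = 13 → [2, 4, 1, 9, 13]
append 8 → [2, 4, 1, 9, 13, 8]
vec[1] = vec[-1]-vec[-1] = 8-8 = 0 → [2, 0, 1, 9, 13, 8]
vec[-4] = vec[0]-vec[0] = 2-2 = 0 → [2, 0, 0, 9, 13, 8]
reverse → [8, 13, 9, 0, 0, 2]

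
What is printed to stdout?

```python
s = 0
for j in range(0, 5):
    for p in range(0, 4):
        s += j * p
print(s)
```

j=0,p=0: s = 0+0 = 0
j=0,p=1: s = 0+0 = 0
j=0,p=2: s = 0+0 = 0
j=0,p=3: s = 0+0 = 0
j=1,p=0: s = 0+0 = 0
j=1,p=1: s = 0+1 = 1
j=1,p=2: s = 1+2 = 3
j=1,p=3: s = 3+3 = 6
j=2,p=0: s = 6+0 = 6
j=2,p=1: s = 6+2 = 8
j=2,p=2: s = 8+4 = 12
j=2,p=3: s = 12+6 = 18
j=3,p=0: s = 18+0 = 18
j=3,p=1: s = 18+3 = 21
j=3,p=2: s = 21+6 = 27
j=3,p=3: s = 27+9 = 36
j=4,p=0: s = 36+0 = 36
j=4,p=1: s = 36+4 = 40
j=4,p=2: s = 40+8 = 48
j=4,p=3: s = 48+12 = 60

60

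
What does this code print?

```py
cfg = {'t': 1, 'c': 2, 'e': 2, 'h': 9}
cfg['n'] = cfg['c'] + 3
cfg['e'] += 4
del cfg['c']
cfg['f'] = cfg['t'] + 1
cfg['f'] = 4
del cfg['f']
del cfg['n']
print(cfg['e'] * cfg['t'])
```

cfg['n'] = cfg['c']+3 = 5 → {'t': 1, 'c': 2, 'e': 2, 'h': 9, 'n': 5}
cfg['e'] = 2+4 = 6 → {'t': 1, 'c': 2, 'e': 6, 'h': 9, 'n': 5}
del 'c' → {'t': 1, 'e': 6, 'h': 9, 'n': 5}
cfg['f'] = cfg['t']+1 = 2 → {'t': 1, 'e': 6, 'h': 9, 'n': 5, 'f': 2}
cfg['f'] = 4 → {'t': 1, 'e': 6, 'h': 9, 'n': 5, 'f': 4}
del 'f' → {'t': 1, 'e': 6, 'h': 9, 'n': 5}
del 'n' → {'t': 1, 'e': 6, 'h': 9}
cfg['e']*cfg['t'] = 6*1 = 6

6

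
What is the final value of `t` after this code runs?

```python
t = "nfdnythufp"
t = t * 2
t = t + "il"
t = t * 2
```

repeat ×2 → 'nfdnythufpnfdnythufp'
+ 'il' → 'nfdnythufpnfdnythufpil'
repeat ×2 → 'nfdnythufpnfdnythufpilnfdnythufpnfdnythufpil'

'nfdnythufpnfdnythufpilnfdnythufpnfdnythufpil'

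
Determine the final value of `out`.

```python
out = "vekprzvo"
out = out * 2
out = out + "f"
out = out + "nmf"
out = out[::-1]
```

'fmnfovzrpkevovzrpkev'

repeat ×2 → 'vekprzvovekprzvo'
+ 'f' → 'vekprzvovekprzvof'
+ 'nmf' → 'vekprzvovekprzvofnmf'
reverse → 'fmnfovzrpkevovzrpkev'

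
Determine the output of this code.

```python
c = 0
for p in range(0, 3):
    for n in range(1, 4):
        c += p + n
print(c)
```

p=0,n=1: c = 0+1 = 1
p=0,n=2: c = 1+2 = 3
p=0,n=3: c = 3+3 = 6
p=1,n=1: c = 6+2 = 8
p=1,n=2: c = 8+3 = 11
p=1,n=3: c = 11+4 = 15
p=2,n=1: c = 15+3 = 18
p=2,n=2: c = 18+4 = 22
p=2,n=3: c = 22+5 = 27

27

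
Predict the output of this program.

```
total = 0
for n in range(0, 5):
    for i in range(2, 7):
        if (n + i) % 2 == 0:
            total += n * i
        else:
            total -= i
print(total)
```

n=0,i=2: even sum, total = 0+0 = 0
n=0,i=3: odd sum, total = 0-3 = -3
n=0,i=4: even sum, total = (-3)+0 = -3
n=0,i=5: odd sum, total = (-3)-5 = -8
n=0,i=6: even sum, total = (-8)+0 = -8
n=1,i=2: odd sum, total = (-8)-2 = -10
n=1,i=3: even sum, total = (-10)+3 = -7
n=1,i=4: odd sum, total = (-7)-4 = -11
n=1,i=5: even sum, total = (-11)+5 = -6
n=1,i=6: odd sum, total = (-6)-6 = -12
n=2,i=2: even sum, total = (-12)+4 = -8
n=2,i=3: odd sum, total = (-8)-3 = -11
n=2,i=4: even sum, total = (-11)+8 = -3
n=2,i=5: odd sum, total = (-3)-5 = -8
n=2,i=6: even sum, total = (-8)+12 = 4
n=3,i=2: odd sum, total = 4-2 = 2
n=3,i=3: even sum, total = 2+9 = 11
n=3,i=4: odd sum, total = 11-4 = 7
n=3,i=5: even sum, total = 7+15 = 22
n=3,i=6: odd sum, total = 22-6 = 16
n=4,i=2: even sum, total = 16+8 = 24
n=4,i=3: odd sum, total = 24-3 = 21
n=4,i=4: even sum, total = 21+16 = 37
n=4,i=5: odd sum, total = 37-5 = 32
n=4,i=6: even sum, total = 32+24 = 56

56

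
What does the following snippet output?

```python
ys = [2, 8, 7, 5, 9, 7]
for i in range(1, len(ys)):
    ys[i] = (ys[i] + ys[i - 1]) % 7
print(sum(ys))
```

15

i=1: ys[1] = (8+2)%7 = 3 → [2, 3, 7, 5, 9, 7]
i=2: ys[2] = (7+3)%7 = 3 → [2, 3, 3, 5, 9, 7]
i=3: ys[3] = (5+3)%7 = 1 → [2, 3, 3, 1, 9, 7]
i=4: ys[4] = (9+1)%7 = 3 → [2, 3, 3, 1, 3, 7]
i=5: ys[5] = (7+3)%7 = 3 → [2, 3, 3, 1, 3, 3]
sum = 15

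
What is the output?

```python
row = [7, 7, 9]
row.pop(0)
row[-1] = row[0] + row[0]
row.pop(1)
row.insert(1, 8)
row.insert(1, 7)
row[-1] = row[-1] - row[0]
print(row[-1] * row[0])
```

pop(0) removes 7 → [7, 9]
row[-1] = row[0]+row[0] = 7+7 = 14 → [7, 14]
pop(1) removes 14 → [7]
insert 8 at 1 → [7, 8]
insert 7 at 1 → [7, 7, 8]
row[-1] = row[-1]-row[0] = 8-7 = 1 → [7, 7, 1]
row[-1]*row[0] = 1*7 = 7

7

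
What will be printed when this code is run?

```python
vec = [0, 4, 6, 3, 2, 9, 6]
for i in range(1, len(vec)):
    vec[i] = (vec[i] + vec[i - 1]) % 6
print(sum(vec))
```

i=1: vec[1] = (4+0)%6 = 4 → [0, 4, 6, 3, 2, 9, 6]
i=2: vec[2] = (6+4)%6 = 4 → [0, 4, 4, 3, 2, 9, 6]
i=3: vec[3] = (3+4)%6 = 1 → [0, 4, 4, 1, 2, 9, 6]
i=4: vec[4] = (2+1)%6 = 3 → [0, 4, 4, 1, 3, 9, 6]
i=5: vec[5] = (9+3)%6 = 0 → [0, 4, 4, 1, 3, 0, 6]
i=6: vec[6] = (6+0)%6 = 0 → [0, 4, 4, 1, 3, 0, 0]
sum = 12

12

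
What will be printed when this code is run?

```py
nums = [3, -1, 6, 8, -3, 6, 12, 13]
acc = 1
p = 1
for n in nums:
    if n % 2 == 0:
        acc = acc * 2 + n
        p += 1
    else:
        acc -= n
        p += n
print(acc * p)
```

n=3: not even, acc = 1-3 = -2; p=4
n=-1: not even, acc = (-2)-(-1) = -1; p=3
n=6: even, acc = (-1)*2+6 = 4; p=4
n=8: even, acc = 4*2+8 = 16; p=5
n=-3: not even, acc = 16-(-3) = 19; p=2
n=6: even, acc = 19*2+6 = 44; p=3
n=12: even, acc = 44*2+12 = 100; p=4
n=13: not even, acc = 100-13 = 87; p=17
acc*p = 87*17 = 1479

1479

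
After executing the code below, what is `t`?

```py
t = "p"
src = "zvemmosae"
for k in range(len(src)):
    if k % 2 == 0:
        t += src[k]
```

'pzemse'

k=0: add 'z' → 'pz'
k=1: skip
k=2: add 'e' → 'pze'
k=3: skip
k=4: add 'm' → 'pzem'
k=5: skip
k=6: add 's' → 'pzems'
k=7: skip
k=8: add 'e' → 'pzemse'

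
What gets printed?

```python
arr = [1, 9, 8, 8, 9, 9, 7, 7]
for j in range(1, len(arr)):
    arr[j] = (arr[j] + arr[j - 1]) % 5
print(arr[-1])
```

3

j=1: arr[1] = (9+1)%5 = 0 → [1, 0, 8, 8, 9, 9, 7, 7]
j=2: arr[2] = (8+0)%5 = 3 → [1, 0, 3, 8, 9, 9, 7, 7]
j=3: arr[3] = (8+3)%5 = 1 → [1, 0, 3, 1, 9, 9, 7, 7]
j=4: arr[4] = (9+1)%5 = 0 → [1, 0, 3, 1, 0, 9, 7, 7]
j=5: arr[5] = (9+0)%5 = 4 → [1, 0, 3, 1, 0, 4, 7, 7]
j=6: arr[6] = (7+4)%5 = 1 → [1, 0, 3, 1, 0, 4, 1, 7]
j=7: arr[7] = (7+1)%5 = 3 → [1, 0, 3, 1, 0, 4, 1, 3]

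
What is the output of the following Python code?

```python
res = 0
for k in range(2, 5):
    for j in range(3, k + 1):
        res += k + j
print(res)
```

21

k=3,j=3: res = 0+6 = 6
k=4,j=3: res = 6+7 = 13
k=4,j=4: res = 13+8 = 21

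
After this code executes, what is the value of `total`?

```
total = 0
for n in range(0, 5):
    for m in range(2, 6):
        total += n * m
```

140

n=0,m=2: total = 0+0 = 0
n=0,m=3: total = 0+0 = 0
n=0,m=4: total = 0+0 = 0
n=0,m=5: total = 0+0 = 0
n=1,m=2: total = 0+2 = 2
n=1,m=3: total = 2+3 = 5
n=1,m=4: total = 5+4 = 9
n=1,m=5: total = 9+5 = 14
n=2,m=2: total = 14+4 = 18
n=2,m=3: total = 18+6 = 24
n=2,m=4: total = 24+8 = 32
n=2,m=5: total = 32+10 = 42
n=3,m=2: total = 42+6 = 48
n=3,m=3: total = 48+9 = 57
n=3,m=4: total = 57+12 = 69
n=3,m=5: total = 69+15 = 84
n=4,m=2: total = 84+8 = 92
n=4,m=3: total = 92+12 = 104
n=4,m=4: total = 104+16 = 120
n=4,m=5: total = 120+20 = 140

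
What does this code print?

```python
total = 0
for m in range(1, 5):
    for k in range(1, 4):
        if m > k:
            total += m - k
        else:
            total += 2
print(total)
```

m=1,k=1: not 1>1, total = 0+2 = 2
m=1,k=2: not 1>2, total = 2+2 = 4
m=1,k=3: not 1>3, total = 4+2 = 6
m=2,k=1: 2>1, total = 6+1 = 7
m=2,k=2: not 2>2, total = 7+2 = 9
m=2,k=3: not 2>3, total = 9+2 = 11
m=3,k=1: 3>1, total = 11+2 = 13
m=3,k=2: 3>2, total = 13+1 = 14
m=3,k=3: not 3>3, total = 14+2 = 16
m=4,k=1: 4>1, total = 16+3 = 19
m=4,k=2: 4>2, total = 19+2 = 21
m=4,k=3: 4>3, total = 21+1 = 22

22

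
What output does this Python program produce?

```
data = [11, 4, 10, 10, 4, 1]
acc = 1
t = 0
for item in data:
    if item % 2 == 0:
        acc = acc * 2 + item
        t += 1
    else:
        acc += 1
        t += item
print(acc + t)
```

item=11: not even, acc = 1+1 = 2; t=11
item=4: even, acc = 2*2+4 = 8; t=12
item=10: even, acc = 8*2+10 = 26; t=13
item=10: even, acc = 26*2+10 = 62; t=14
item=4: even, acc = 62*2+4 = 128; t=15
item=1: not even, acc = 128+1 = 129; t=16
acc+t = 129+16 = 145

145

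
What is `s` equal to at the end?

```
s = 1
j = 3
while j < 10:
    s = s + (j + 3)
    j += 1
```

64

j=3: s = 1+6 = 7
j=4: s = 7+7 = 14
j=5: s = 14+8 = 22
j=6: s = 22+9 = 31
j=7: s = 31+10 = 41
j=8: s = 41+11 = 52
j=9: s = 52+12 = 64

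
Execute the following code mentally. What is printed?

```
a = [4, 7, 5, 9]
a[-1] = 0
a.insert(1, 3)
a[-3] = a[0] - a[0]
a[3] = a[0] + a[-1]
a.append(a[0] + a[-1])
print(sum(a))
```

a[-1] = 0 → [4, 7, 5, 0]
insert 3 at 1 → [4, 3, 7, 5, 0]
a[-3] = a[0]-a[0] = 4-4 = 0 → [4, 3, 0, 5, 0]
a[3] = a[0]+a[-1] = 4+0 = 4 → [4, 3, 0, 4, 0]
append a[0]+a[-1] = 4+0 = 4 → [4, 3, 0, 4, 0, 4]
sum = 15

15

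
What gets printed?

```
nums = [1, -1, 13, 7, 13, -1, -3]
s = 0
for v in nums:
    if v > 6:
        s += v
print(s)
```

v=1: not >6
v=-1: not >6
v=13: >6, s = 0+13 = 13
v=7: >6, s = 13+7 = 20
v=13: >6, s = 20+13 = 33
v=-1: not >6
v=-3: not >6

33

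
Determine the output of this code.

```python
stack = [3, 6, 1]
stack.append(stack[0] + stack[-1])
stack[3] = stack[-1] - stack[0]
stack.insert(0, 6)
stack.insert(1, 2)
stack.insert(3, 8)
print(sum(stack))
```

27

append stack[0]+stack[-1] = 3+1 = 4 → [3, 6, 1, 4]
stack[3] = stack[-1]-stack[0] = 4-3 = 1 → [3, 6, 1, 1]
insert 6 at 0 → [6, 3, 6, 1, 1]
insert 2 at 1 → [6, 2, 3, 6, 1, 1]
insert 8 at 3 → [6, 2, 3, 8, 6, 1, 1]
sum = 27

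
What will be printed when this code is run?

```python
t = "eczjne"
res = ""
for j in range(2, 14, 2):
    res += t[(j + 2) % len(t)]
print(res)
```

j=2: add t[4]='n' → 'n'
j=4: add t[0]='e' → 'ne'
j=6: add t[2]='z' → 'nez'
j=8: add t[4]='n' → 'nezn'
j=10: add t[0]='e' → 'nezne'
j=12: add t[2]='z' → 'neznez'

neznez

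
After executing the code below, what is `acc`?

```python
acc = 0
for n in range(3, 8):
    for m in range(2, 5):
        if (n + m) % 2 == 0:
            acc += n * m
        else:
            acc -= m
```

81

n=3,m=2: odd sum, acc = 0-2 = -2
n=3,m=3: even sum, acc = (-2)+9 = 7
n=3,m=4: odd sum, acc = 7-4 = 3
n=4,m=2: even sum, acc = 3+8 = 11
n=4,m=3: odd sum, acc = 11-3 = 8
n=4,m=4: even sum, acc = 8+16 = 24
n=5,m=2: odd sum, acc = 24-2 = 22
n=5,m=3: even sum, acc = 22+15 = 37
n=5,m=4: odd sum, acc = 37-4 = 33
n=6,m=2: even sum, acc = 33+12 = 45
n=6,m=3: odd sum, acc = 45-3 = 42
n=6,m=4: even sum, acc = 42+24 = 66
n=7,m=2: odd sum, acc = 66-2 = 64
n=7,m=3: even sum, acc = 64+21 = 85
n=7,m=4: odd sum, acc = 85-4 = 81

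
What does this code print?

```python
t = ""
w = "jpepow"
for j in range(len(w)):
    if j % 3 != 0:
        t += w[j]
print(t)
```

peow

j=0: skip
j=1: add 'p' → 'p'
j=2: add 'e' → 'pe'
j=3: skip
j=4: add 'o' → 'peo'
j=5: add 'w' → 'peow'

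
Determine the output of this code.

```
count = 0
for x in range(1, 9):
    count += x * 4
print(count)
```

x=1: count = 0+1*4 = 4
x=2: count = 4+2*4 = 12
x=3: count = 12+3*4 = 24
x=4: count = 24+4*4 = 40
x=5: count = 40+5*4 = 60
x=6: count = 60+6*4 = 84
x=7: count = 84+7*4 = 112
x=8: count = 112+8*4 = 144

144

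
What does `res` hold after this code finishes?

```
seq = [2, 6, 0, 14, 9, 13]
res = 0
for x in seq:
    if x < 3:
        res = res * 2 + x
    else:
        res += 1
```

9

x=2: <3, res = 0*2+2 = 2
x=6: not <3, res = 2+1 = 3
x=0: <3, res = 3*2+0 = 6
x=14: not <3, res = 6+1 = 7
x=9: not <3, res = 7+1 = 8
x=13: not <3, res = 8+1 = 9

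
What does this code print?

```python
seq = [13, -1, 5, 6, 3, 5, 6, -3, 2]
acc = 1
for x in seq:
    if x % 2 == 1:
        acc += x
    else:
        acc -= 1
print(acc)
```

x=13: odd, acc = 1+13 = 14
x=-1: odd, acc = 14+(-1) = 13
x=5: odd, acc = 13+5 = 18
x=6: not odd, acc = 18-1 = 17
x=3: odd, acc = 17+3 = 20
x=5: odd, acc = 20+5 = 25
x=6: not odd, acc = 25-1 = 24
x=-3: odd, acc = 24+(-3) = 21
x=2: not odd, acc = 21-1 = 20

20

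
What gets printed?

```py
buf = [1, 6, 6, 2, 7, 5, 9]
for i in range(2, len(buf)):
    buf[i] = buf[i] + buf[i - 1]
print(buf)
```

i=2: buf[2] = 6+6 = 12 → [1, 6, 12, 2, 7, 5, 9]
i=3: buf[3] = 2+12 = 14 → [1, 6, 12, 14, 7, 5, 9]
i=4: buf[4] = 7+14 = 21 → [1, 6, 12, 14, 21, 5, 9]
i=5: buf[5] = 5+21 = 26 → [1, 6, 12, 14, 21, 26, 9]
i=6: buf[6] = 9+26 = 35 → [1, 6, 12, 14, 21, 26, 35]

[1, 6, 12, 14, 21, 26, 35]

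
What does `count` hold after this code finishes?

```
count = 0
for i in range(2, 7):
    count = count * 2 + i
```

88

i=2: count = 0*2+2 = 2
i=3: count = 2*2+3 = 7
i=4: count = 7*2+4 = 18
i=5: count = 18*2+5 = 41
i=6: count = 41*2+6 = 88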